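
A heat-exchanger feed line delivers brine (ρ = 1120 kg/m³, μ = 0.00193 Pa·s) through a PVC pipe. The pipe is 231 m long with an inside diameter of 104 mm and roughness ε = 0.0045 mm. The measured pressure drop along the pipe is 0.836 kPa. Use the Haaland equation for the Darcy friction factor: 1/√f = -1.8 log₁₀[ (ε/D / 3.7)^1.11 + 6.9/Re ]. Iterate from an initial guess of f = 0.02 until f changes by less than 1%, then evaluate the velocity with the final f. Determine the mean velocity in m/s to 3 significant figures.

Rearranging Darcy-Weisbach: V = √(2·ΔP·D/(f·L·ρ)). With ε/D = 4.5e-06/0.104 = 4.33e-05, iterate starting from f = 0.02:
  f = 0.02 → V = √(2·836·0.104/(0.02·231·1120)) = 0.1833 m/s; Re = ρVD/μ = 1.106e+04; f → 0.03009
  f = 0.03009 → V = 0.1495 m/s; Re = 9020; f → 0.03182
  f = 0.03182 → V = 0.1453 m/s; Re = 8771; f → 0.03207
Converged (Δf/f < 1%). With the final f = 0.03207: V = √(2·836·0.104/(0.03207·231·1120)) = 0.1448 m/s.

V ≈ 0.145 m/s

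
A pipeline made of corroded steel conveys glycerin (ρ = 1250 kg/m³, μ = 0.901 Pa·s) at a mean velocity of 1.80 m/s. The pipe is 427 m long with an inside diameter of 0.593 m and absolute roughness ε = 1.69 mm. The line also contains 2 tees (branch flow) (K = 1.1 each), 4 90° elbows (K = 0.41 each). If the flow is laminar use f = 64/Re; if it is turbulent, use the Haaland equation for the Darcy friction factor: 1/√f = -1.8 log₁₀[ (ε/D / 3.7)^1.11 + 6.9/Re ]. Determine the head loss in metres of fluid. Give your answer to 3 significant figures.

Reynolds number Re = ρVD/μ = 1250 · 1.8 · 0.593 / 0.901 = 1481.
Re < 2300 → laminar flow, so f = 64/Re = 64/1481 = 0.04322 (the turbulent correlation is not needed).
Total minor-loss coefficient ΣK = 2·1.1 + 4·0.41 = 3.84.
ΔP = [f·L/D + ΣK]·(ρV²/2) = [0.04322·427/0.593 + 3.84]·(1250·1.8²/2) = [31.12 + 3.84]·2025 = 7.079e+04 Pa.
Head loss h_f = ΔP/(ρg) = 7.079e+04/(1250·9.81) = 5.77 m.

h_f ≈ 5.77 m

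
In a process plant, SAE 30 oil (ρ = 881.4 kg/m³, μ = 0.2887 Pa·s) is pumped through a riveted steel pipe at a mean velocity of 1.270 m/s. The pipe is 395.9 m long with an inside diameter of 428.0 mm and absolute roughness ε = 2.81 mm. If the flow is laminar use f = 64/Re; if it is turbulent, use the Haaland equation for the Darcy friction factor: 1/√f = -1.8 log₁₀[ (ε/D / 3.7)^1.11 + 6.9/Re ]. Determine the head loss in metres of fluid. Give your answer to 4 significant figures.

h_f ≈ 2.933 m

Reynolds number Re = ρVD/μ = 881.4 · 1.27 · 0.428 / 0.289 = 1659.
Re < 2300 → laminar flow, so f = 64/Re = 64/1659 = 0.03857 (the turbulent correlation is not needed).
Darcy-Weisbach: ΔP = f(L/D)(ρV²/2) = 0.03857·(395.9/0.428)·(881.4·1.27²/2) = 0.03857·925·710.8 = 2.536e+04 Pa.
Head loss h_f = ΔP/(ρg) = 2.536e+04/(881.4·9.81) = 2.933 m.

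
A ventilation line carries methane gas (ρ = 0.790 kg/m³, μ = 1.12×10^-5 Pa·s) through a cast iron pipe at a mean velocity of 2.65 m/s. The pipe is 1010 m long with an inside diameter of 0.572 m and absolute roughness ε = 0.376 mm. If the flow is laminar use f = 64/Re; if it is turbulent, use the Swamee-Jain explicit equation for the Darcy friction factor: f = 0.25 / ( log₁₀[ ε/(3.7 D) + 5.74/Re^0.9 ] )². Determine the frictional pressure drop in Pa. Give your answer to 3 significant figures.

ΔP ≈ 102 Pa

Reynolds number Re = ρVD/μ = 0.79 · 2.65 · 0.572 / 1.12e-05 = 1.069e+05.
Re > 4000 → turbulent. Relative roughness ε/D = 0.000376/0.572 = 0.000657. Swamee-Jain: f = 0.25/(log₁₀[0.000657/3.7 + 5.74/1.069e+05^0.9])² = 0.25/(log₁₀[0.000178 + 0.000171])² = 0.25/(-3.458)² = 0.02091.
Darcy-Weisbach: ΔP = f(L/D)(ρV²/2) = 0.02091·(1010/0.572)·(0.79·2.65²/2) = 0.02091·1766·2.774 = 102.4 Pa.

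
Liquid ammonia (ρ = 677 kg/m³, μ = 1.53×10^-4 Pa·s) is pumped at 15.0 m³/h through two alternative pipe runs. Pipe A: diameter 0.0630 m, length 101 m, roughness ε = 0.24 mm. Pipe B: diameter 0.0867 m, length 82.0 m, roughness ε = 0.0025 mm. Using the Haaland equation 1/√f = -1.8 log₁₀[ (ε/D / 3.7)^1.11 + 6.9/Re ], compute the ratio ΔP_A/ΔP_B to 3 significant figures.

ΔP_A/ΔP_B ≈ 11.6

Pipe A: V = Q/A = 0.004167/0.003117 = 1.337 m/s; Re = 3.726e+05; ε/D = 0.00381; Haaland → f = 0.02835; ΔP_A = f(L/D)(ρV²/2) = 2.749e+04 Pa.
Pipe B: V = Q/A = 0.004167/0.005904 = 0.7058 m/s; Re = 2.708e+05; ε/D = 2.88e-05; Haaland → f = 0.01485; ΔP_B = f(L/D)(ρV²/2) = 2368 Pa.
ΔP_A/ΔP_B = 2.749e+04/2368 = 11.6.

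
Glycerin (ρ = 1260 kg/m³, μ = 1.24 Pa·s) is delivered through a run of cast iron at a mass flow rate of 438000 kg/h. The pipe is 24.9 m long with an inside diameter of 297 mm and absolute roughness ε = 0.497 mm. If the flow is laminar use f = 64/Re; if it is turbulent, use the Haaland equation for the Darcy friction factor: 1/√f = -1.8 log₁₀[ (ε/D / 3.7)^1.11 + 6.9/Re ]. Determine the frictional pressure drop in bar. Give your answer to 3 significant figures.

ΔP ≈ 0.156 bar

ṁ = 438000 kg/h = 438000/3600 = 121.7 kg/s.
A = πD²/4 = π(0.297)²/4 = 0.06928 m²; mean velocity V = ṁ/(ρA) = 121.7/(1260 · 0.06928) = 1.394 m/s.
Reynolds number Re = ρVD/μ = 1260 · 1.394 · 0.297 / 1.24 = 420.6.
Re < 2300 → laminar flow, so f = 64/Re = 64/420.6 = 0.1522 (the turbulent correlation is not needed).
Darcy-Weisbach: ΔP = f(L/D)(ρV²/2) = 0.1522·(24.9/0.297)·(1260·1.394²/2) = 0.1522·83.84·1224 = 1.561e+04 Pa.
ΔP = 1.561e+04 Pa = 0.156 bar.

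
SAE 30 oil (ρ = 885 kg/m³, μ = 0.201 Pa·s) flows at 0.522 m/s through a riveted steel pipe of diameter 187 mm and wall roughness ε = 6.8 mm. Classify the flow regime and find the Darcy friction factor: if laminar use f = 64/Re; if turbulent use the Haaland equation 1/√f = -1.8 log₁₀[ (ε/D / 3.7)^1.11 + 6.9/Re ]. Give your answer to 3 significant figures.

f ≈ 0.149

Re = ρVD/μ = 885·0.522·0.187/0.201 = 429.8.
Re < 2300 → laminar, so f = 64/Re = 0.1489 (roughness is irrelevant in laminar flow).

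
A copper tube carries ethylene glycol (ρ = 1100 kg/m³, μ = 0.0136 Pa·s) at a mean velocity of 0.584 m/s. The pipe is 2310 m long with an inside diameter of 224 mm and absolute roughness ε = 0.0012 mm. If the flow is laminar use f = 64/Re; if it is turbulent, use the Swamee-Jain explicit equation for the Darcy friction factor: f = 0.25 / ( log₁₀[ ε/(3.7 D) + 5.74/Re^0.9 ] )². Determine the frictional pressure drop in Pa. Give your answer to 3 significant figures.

Reynolds number Re = ρVD/μ = 1100 · 0.584 · 0.224 / 0.0136 = 1.058e+04.
Re > 4000 → turbulent. Relative roughness ε/D = 1.2e-06/0.224 = 5.36e-06. Swamee-Jain: f = 0.25/(log₁₀[5.36e-06/3.7 + 5.74/1.058e+04^0.9])² = 0.25/(log₁₀[1.45e-06 + 0.00137])² = 0.25/(-2.863)² = 0.03051.
Darcy-Weisbach: ΔP = f(L/D)(ρV²/2) = 0.03051·(2310/0.224)·(1100·0.584²/2) = 0.03051·1.031e+04·187.6 = 5.901e+04 Pa.

ΔP ≈ 59000 Pa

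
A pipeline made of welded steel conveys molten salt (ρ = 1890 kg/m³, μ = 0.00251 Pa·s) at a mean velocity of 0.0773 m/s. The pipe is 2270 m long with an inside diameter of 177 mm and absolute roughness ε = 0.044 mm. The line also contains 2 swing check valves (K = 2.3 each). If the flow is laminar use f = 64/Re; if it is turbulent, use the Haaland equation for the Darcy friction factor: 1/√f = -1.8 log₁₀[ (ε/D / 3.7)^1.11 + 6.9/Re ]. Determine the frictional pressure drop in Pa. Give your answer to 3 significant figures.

Reynolds number Re = ρVD/μ = 1890 · 0.0773 · 0.177 / 0.00251 = 1.03e+04.
Re > 4000 → turbulent. Relative roughness ε/D = 4.4e-05/0.177 = 0.000249. Haaland: 1/√f = -1.8 log₁₀[(0.000249/3.7)^1.11 + 6.9/1.03e+04] = -1.8 log₁₀[2.33e-05 + 0.00067] = 5.687, so f = 0.03092.
Total minor-loss coefficient ΣK = 2·2.3 = 4.6.
ΔP = [f·L/D + ΣK]·(ρV²/2) = [0.03092·2270/0.177 + 4.6]·(1890·0.0773²/2) = [396.6 + 4.6]·5.647 = 2265 Pa.

ΔP ≈ 2270 Pa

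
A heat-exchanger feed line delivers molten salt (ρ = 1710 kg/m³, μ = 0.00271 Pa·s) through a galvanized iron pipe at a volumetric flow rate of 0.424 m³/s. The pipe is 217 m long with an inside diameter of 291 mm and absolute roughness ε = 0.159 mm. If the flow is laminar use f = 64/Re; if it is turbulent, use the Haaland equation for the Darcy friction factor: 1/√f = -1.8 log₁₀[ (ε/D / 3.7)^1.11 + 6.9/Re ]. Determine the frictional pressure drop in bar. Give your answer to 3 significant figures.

ΔP ≈ 4.52 bar

Cross-sectional area A = πD²/4 = π(0.291)²/4 = 0.06651 m²; mean velocity V = Q/A = 0.424/0.06651 = 6.375 m/s.
Reynolds number Re = ρVD/μ = 1710 · 6.375 · 0.291 / 0.00271 = 1.171e+06.
Re > 4000 → turbulent. Relative roughness ε/D = 0.000159/0.291 = 0.000546. Haaland: 1/√f = -1.8 log₁₀[(0.000546/3.7)^1.11 + 6.9/1.171e+06] = -1.8 log₁₀[5.6e-05 + 5.89e-06] = 7.575, so f = 0.01743.
Darcy-Weisbach: ΔP = f(L/D)(ρV²/2) = 0.01743·(217/0.291)·(1710·6.375²/2) = 0.01743·745.7·3.475e+04 = 4.515e+05 Pa.
ΔP = 4.515e+05 Pa = 4.52 bar.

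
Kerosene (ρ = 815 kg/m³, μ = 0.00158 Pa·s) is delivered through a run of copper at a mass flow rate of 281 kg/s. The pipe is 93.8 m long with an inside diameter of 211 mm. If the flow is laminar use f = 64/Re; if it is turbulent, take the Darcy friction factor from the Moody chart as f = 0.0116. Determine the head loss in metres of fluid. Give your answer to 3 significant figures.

h_f ≈ 25.6 m

A = πD²/4 = π(0.211)²/4 = 0.03497 m²; mean velocity V = ṁ/(ρA) = 281/(815 · 0.03497) = 9.86 m/s.
Reynolds number Re = ρVD/μ = 815 · 9.86 · 0.211 / 0.00158 = 1.073e+06.
Re > 4000 → turbulent; use the Moody-chart value f = 0.0116.
Darcy-Weisbach: ΔP = f(L/D)(ρV²/2) = 0.0116·(93.8/0.211)·(815·9.86²/2) = 0.0116·444.5·3.962e+04 = 2.043e+05 Pa.
Head loss h_f = ΔP/(ρg) = 2.043e+05/(815·9.81) = 25.6 m.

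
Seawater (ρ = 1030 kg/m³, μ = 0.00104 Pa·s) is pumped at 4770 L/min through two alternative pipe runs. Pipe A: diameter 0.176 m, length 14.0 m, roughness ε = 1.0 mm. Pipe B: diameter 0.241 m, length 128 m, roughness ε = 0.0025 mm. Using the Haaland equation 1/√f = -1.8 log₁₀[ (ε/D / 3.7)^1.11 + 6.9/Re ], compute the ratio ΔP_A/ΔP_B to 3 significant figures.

Pipe A: V = Q/A = 0.0795/0.02433 = 3.268 m/s; Re = 5.696e+05; ε/D = 0.00568; Haaland → f = 0.03178; ΔP_A = f(L/D)(ρV²/2) = 1.39e+04 Pa.
Pipe B: V = Q/A = 0.0795/0.04562 = 1.743 m/s; Re = 4.16e+05; ε/D = 1.04e-05; Haaland → f = 0.01361; ΔP_B = f(L/D)(ρV²/2) = 1.13e+04 Pa.
ΔP_A/ΔP_B = 1.39e+04/1.13e+04 = 1.23.

ΔP_A/ΔP_B ≈ 1.23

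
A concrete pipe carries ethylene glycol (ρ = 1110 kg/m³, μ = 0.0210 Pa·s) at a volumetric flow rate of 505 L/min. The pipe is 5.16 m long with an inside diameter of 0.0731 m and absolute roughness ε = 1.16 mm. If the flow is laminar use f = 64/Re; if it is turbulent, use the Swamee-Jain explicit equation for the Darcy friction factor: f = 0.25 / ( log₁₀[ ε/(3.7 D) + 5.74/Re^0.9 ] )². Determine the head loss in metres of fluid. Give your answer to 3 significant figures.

Q = 505 L/min = 505/60000 = 0.008417 m³/s.
Cross-sectional area A = πD²/4 = π(0.0731)²/4 = 0.004197 m²; mean velocity V = Q/A = 0.008417/0.004197 = 2.005 m/s.
Reynolds number Re = ρVD/μ = 1110 · 2.005 · 0.0731 / 0.021 = 7749.
Re > 4000 → turbulent. Relative roughness ε/D = 0.00116/0.0731 = 0.0159. Swamee-Jain: f = 0.25/(log₁₀[0.0159/3.7 + 5.74/7749^0.9])² = 0.25/(log₁₀[0.00429 + 0.00181])² = 0.25/(-2.214)² = 0.05098.
Darcy-Weisbach: ΔP = f(L/D)(ρV²/2) = 0.05098·(5.16/0.0731)·(1110·2.005²/2) = 0.05098·70.59·2232 = 8033 Pa.
Head loss h_f = ΔP/(ρg) = 8033/(1110·9.81) = 0.738 m.

h_f ≈ 0.738 m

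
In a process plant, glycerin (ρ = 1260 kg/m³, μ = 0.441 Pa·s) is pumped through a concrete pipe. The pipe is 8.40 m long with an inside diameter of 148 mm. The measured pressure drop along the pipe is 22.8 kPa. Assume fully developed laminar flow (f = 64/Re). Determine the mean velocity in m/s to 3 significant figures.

V ≈ 4.21 m/s

For laminar flow, f = 64/Re with Re = ρVD/μ, so Darcy-Weisbach reduces to ΔP = 32μLV/D². Solving for V: V = ΔP·D²/(32μL) = 2.28e+04·(0.148)²/(32·0.441·8.4) = 4.213 m/s.
Check: Re = ρVD/μ = 1260·4.213·0.148/0.441 = 1781 < 2300, so the laminar assumption holds.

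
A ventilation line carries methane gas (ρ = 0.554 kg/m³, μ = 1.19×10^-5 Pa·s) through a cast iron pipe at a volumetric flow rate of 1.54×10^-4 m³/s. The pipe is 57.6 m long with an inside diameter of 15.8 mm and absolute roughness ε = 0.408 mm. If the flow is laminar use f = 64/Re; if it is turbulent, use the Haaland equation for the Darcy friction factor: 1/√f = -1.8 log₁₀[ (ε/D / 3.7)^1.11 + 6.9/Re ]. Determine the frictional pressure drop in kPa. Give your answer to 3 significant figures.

Cross-sectional area A = πD²/4 = π(0.0158)²/4 = 0.0001961 m²; mean velocity V = Q/A = 0.000154/0.0001961 = 0.7854 m/s.
Reynolds number Re = ρVD/μ = 0.554 · 0.7854 · 0.0158 / 1.19e-05 = 577.7.
Re < 2300 → laminar flow, so f = 64/Re = 64/577.7 = 0.1108 (the turbulent correlation is not needed).
Darcy-Weisbach: ΔP = f(L/D)(ρV²/2) = 0.1108·(57.6/0.0158)·(0.554·0.7854²/2) = 0.1108·3646·0.1709 = 69.01 Pa.
ΔP = 69.01 Pa = 0.0690 kPa.

ΔP ≈ 0.0690 kPa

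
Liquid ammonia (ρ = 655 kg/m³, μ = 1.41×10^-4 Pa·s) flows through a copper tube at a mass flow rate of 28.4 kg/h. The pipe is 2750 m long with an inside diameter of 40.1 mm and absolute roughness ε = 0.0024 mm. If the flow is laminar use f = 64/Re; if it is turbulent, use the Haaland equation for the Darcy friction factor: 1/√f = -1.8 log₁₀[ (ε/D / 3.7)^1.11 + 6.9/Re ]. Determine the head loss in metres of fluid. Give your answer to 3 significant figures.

h_f ≈ 0.0115 m

ṁ = 28.4 kg/h = 28.4/3600 = 0.007889 kg/s.
A = πD²/4 = π(0.0401)²/4 = 0.001263 m²; mean velocity V = ṁ/(ρA) = 0.007889/(655 · 0.001263) = 0.009537 m/s.
Reynolds number Re = ρVD/μ = 655 · 0.009537 · 0.0401 / 0.000141 = 1776.
Re < 2300 → laminar flow, so f = 64/Re = 64/1776 = 0.03603 (the turbulent correlation is not needed).
Darcy-Weisbach: ΔP = f(L/D)(ρV²/2) = 0.03603·(2750/0.0401)·(655·0.009537²/2) = 0.03603·6.858e+04·0.02979 = 73.59 Pa.
Head loss h_f = ΔP/(ρg) = 73.59/(655·9.81) = 0.0115 m.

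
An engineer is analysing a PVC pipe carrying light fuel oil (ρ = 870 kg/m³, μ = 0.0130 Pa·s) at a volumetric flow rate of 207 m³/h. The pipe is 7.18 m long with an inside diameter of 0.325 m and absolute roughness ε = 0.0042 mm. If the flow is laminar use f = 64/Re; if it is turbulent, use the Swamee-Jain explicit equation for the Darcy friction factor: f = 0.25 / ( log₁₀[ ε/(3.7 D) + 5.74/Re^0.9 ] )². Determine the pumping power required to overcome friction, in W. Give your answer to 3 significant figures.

P ≈ 7.37 W

Q = 207 m³/h = 207/3600 = 0.0575 m³/s.
Cross-sectional area A = πD²/4 = π(0.325)²/4 = 0.08296 m²; mean velocity V = Q/A = 0.0575/0.08296 = 0.6931 m/s.
Reynolds number Re = ρVD/μ = 870 · 0.6931 · 0.325 / 0.013 = 1.508e+04.
Re > 4000 → turbulent. Relative roughness ε/D = 4.2e-06/0.325 = 1.29e-05. Swamee-Jain: f = 0.25/(log₁₀[1.29e-05/3.7 + 5.74/1.508e+04^0.9])² = 0.25/(log₁₀[3.49e-06 + 0.000996])² = 0.25/(-3)² = 0.02778.
Darcy-Weisbach: ΔP = f(L/D)(ρV²/2) = 0.02778·(7.18/0.325)·(870·0.6931²/2) = 0.02778·22.09·209 = 128.2 Pa.
Pumping power P = QΔP = 0.0575·128.2 = 7.374 W = 7.37 W.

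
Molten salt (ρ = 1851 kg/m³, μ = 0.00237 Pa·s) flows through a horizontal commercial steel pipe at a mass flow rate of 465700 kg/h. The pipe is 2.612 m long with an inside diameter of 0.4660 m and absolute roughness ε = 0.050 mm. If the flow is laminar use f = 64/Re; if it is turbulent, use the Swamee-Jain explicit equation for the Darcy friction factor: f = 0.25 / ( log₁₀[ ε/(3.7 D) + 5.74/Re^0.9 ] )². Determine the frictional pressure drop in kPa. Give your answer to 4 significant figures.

ΔP ≈ 0.01502 kPa

ṁ = 465700 kg/h = 465700/3600 = 129.4 kg/s.
A = πD²/4 = π(0.466)²/4 = 0.1706 m²; mean velocity V = ṁ/(ρA) = 129.4/(1851 · 0.1706) = 0.4098 m/s.
Reynolds number Re = ρVD/μ = 1851 · 0.4098 · 0.466 / 0.00237 = 1.491e+05.
Re > 4000 → turbulent. Relative roughness ε/D = 5e-05/0.466 = 0.000107. Swamee-Jain: f = 0.25/(log₁₀[0.000107/3.7 + 5.74/1.491e+05^0.9])² = 0.25/(log₁₀[2.9e-05 + 0.000127])² = 0.25/(-3.808)² = 0.01724.
Darcy-Weisbach: ΔP = f(L/D)(ρV²/2) = 0.01724·(2.612/0.466)·(1851·0.4098²/2) = 0.01724·5.605·155.4 = 15.02 Pa.
ΔP = 15.02 Pa = 0.01502 kPa.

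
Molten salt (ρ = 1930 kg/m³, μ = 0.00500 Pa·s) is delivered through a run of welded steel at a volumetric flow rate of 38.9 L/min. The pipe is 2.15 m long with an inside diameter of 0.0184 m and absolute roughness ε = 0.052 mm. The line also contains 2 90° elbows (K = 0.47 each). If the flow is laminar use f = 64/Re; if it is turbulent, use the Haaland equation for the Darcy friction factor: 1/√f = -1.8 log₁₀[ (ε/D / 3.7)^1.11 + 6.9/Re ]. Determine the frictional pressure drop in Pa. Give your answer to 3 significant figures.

Q = 38.9 L/min = 38.9/60000 = 0.0006483 m³/s.
Cross-sectional area A = πD²/4 = π(0.0184)²/4 = 0.0002659 m²; mean velocity V = Q/A = 0.0006483/0.0002659 = 2.438 m/s.
Reynolds number Re = ρVD/μ = 1930 · 2.438 · 0.0184 / 0.005 = 1.732e+04.
Re > 4000 → turbulent. Relative roughness ε/D = 5.2e-05/0.0184 = 0.00283. Haaland: 1/√f = -1.8 log₁₀[(0.00283/3.7)^1.11 + 6.9/1.732e+04] = -1.8 log₁₀[0.000347 + 0.000398] = 5.63, so f = 0.03155.
Total minor-loss coefficient ΣK = 2·0.47 = 0.94.
ΔP = [f·L/D + ΣK]·(ρV²/2) = [0.03155·2.15/0.0184 + 0.94]·(1930·2.438²/2) = [3.687 + 0.94]·5737 = 2.654e+04 Pa.

ΔP ≈ 26500 Pa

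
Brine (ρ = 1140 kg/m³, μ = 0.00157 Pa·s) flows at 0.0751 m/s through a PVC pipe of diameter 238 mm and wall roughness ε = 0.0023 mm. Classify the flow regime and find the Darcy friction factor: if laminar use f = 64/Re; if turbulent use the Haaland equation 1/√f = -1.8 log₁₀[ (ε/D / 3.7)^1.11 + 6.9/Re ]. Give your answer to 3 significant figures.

Re = ρVD/μ = 1140·0.0751·0.238/0.00157 = 1.298e+04.
Re > 4000 → turbulent. ε/D = 2.3e-06/0.238 = 9.66e-06; Haaland: 1/√f = -1.8 log₁₀[6.35e-07 + 0.000532] = 5.893, so f = 0.0288.

f ≈ 0.0288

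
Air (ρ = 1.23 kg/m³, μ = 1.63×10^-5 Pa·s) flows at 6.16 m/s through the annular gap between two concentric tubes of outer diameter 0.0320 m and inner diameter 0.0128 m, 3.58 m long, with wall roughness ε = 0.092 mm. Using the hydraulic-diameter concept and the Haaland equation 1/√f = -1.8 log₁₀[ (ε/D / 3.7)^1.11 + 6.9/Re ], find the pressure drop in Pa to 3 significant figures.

Hydraulic diameter D_h = 4A/P = D_o - D_i = 0.032 - 0.0128 = 0.0192 m.
Re = ρVD_h/μ = 1.23·6.16·0.0192/1.63e-05 = 8925.
ε/D_h = 9.2e-05/0.0192 = 0.00479; Haaland gives 1/√f = -1.8 log₁₀[0.000623+0.000773] = 5.139, so f = 0.03787.
ΔP = f(L/D_h)(ρV²/2) = 0.03787·3.58/0.0192·23.34 = 164.8 Pa.

ΔP ≈ 165 Pa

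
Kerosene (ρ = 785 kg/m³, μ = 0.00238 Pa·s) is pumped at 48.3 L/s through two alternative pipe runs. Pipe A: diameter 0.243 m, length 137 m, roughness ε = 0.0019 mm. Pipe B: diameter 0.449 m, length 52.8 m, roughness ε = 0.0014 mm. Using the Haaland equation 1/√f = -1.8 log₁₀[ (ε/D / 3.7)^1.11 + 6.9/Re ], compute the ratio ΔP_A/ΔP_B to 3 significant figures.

ΔP_A/ΔP_B ≈ 48.9

Pipe A: V = Q/A = 0.0483/0.04638 = 1.041 m/s; Re = 8.347e+04; ε/D = 7.82e-06; Haaland → f = 0.01854; ΔP_A = f(L/D)(ρV²/2) = 4450 Pa.
Pipe B: V = Q/A = 0.0483/0.1583 = 0.305 m/s; Re = 4.518e+04; ε/D = 3.12e-06; Haaland → f = 0.0212; ΔP_B = f(L/D)(ρV²/2) = 91.05 Pa.
ΔP_A/ΔP_B = 4450/91.05 = 48.9.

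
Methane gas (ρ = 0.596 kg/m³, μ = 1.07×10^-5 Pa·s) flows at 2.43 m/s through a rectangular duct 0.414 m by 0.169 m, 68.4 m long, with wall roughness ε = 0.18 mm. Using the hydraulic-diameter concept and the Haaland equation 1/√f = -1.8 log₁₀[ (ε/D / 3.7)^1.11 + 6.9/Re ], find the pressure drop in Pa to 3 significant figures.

ΔP ≈ 12.4 Pa

Hydraulic diameter D_h = 4A/P = 4·(0.414·0.169)/(2·(0.414+0.169)) = 0.2799/1.166 = 0.24 m.
Re = ρVD_h/μ = 0.596·2.43·0.24/1.07e-05 = 3.249e+04.
ε/D_h = 0.00018/0.24 = 0.00075; Haaland gives 1/√f = -1.8 log₁₀[7.95e-05+0.000212] = 6.363, so f = 0.0247.
ΔP = f(L/D_h)(ρV²/2) = 0.0247·68.4/0.24·1.76 = 12.39 Pa.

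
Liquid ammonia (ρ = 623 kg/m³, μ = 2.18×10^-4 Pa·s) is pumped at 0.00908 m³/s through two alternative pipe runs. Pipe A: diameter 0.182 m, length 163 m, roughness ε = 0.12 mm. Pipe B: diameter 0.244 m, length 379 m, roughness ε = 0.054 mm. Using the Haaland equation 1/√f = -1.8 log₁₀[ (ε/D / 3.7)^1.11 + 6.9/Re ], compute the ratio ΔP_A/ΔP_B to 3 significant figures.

ΔP_A/ΔP_B ≈ 2.03

Pipe A: V = Q/A = 0.00908/0.02602 = 0.349 m/s; Re = 1.815e+05; ε/D = 0.000659; Haaland → f = 0.01957; ΔP_A = f(L/D)(ρV²/2) = 665.2 Pa.
Pipe B: V = Q/A = 0.00908/0.04676 = 0.1942 m/s; Re = 1.354e+05; ε/D = 0.000221; Haaland → f = 0.01796; ΔP_B = f(L/D)(ρV²/2) = 327.6 Pa.
ΔP_A/ΔP_B = 665.2/327.6 = 2.03.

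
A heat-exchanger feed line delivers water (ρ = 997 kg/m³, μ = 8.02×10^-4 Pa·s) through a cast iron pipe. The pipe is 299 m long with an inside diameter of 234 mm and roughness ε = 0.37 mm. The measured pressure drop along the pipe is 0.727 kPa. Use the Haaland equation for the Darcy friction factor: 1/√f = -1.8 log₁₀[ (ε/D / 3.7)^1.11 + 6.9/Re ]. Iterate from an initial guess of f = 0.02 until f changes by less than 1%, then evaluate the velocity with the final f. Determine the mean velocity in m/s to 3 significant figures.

Rearranging Darcy-Weisbach: V = √(2·ΔP·D/(f·L·ρ)). With ε/D = 0.00037/0.234 = 0.00158, iterate starting from f = 0.02:
  f = 0.02 → V = √(2·727·0.234/(0.02·299·997)) = 0.2389 m/s; Re = ρVD/μ = 6.949e+04; f → 0.02448
  f = 0.02448 → V = 0.2159 m/s; Re = 6.281e+04; f → 0.0247
Converged (Δf/f < 1%). With the final f = 0.0247: V = √(2·727·0.234/(0.0247·299·997)) = 0.215 m/s.

V ≈ 0.215 m/s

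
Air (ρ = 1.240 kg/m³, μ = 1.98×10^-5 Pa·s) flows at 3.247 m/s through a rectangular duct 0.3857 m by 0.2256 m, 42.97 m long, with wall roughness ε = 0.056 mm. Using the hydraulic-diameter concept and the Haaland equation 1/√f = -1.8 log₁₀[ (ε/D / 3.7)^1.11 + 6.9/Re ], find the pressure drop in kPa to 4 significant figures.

ΔP ≈ 0.02041 kPa

Hydraulic diameter D_h = 4A/P = 4·(0.3857·0.2256)/(2·(0.3857+0.2256)) = 0.3481/1.223 = 0.2847 m.
Re = ρVD_h/μ = 1.24·3.247·0.2847/1.98e-05 = 5.789e+04.
ε/D_h = 5.6e-05/0.2847 = 0.000197; Haaland gives 1/√f = -1.8 log₁₀[1.8e-05+0.000119] = 6.953, so f = 0.02069.
ΔP = f(L/D_h)(ρV²/2) = 0.02069·42.97/0.2847·6.537 = 20.41 Pa.
ΔP = 0.02041 kPa.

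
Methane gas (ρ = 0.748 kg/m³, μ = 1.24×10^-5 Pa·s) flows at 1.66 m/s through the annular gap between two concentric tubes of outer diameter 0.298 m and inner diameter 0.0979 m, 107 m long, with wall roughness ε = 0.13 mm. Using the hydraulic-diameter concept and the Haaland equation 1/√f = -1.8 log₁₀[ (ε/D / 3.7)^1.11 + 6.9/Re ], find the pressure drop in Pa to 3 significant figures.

Hydraulic diameter D_h = 4A/P = D_o - D_i = 0.298 - 0.0979 = 0.2001 m.
Re = ρVD_h/μ = 0.748·1.66·0.2001/1.24e-05 = 2.004e+04.
ε/D_h = 0.00013/0.2001 = 0.00065; Haaland gives 1/√f = -1.8 log₁₀[6.78e-05+0.000344] = 6.093, so f = 0.02694.
ΔP = f(L/D_h)(ρV²/2) = 0.02694·107/0.2001·1.031 = 14.85 Pa.

ΔP ≈ 14.8 Pa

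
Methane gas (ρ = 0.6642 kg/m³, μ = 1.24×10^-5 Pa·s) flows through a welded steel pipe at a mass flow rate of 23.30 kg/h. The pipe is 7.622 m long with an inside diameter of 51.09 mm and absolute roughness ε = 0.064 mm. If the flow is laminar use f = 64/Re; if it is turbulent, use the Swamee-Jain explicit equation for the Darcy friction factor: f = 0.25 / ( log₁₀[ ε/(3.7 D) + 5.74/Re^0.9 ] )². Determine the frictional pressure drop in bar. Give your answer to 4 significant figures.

ΔP ≈ 3.492×10^-4 bar

ṁ = 23.30 kg/h = 23.30/3600 = 0.006472 kg/s.
A = πD²/4 = π(0.05109)²/4 = 0.00205 m²; mean velocity V = ṁ/(ρA) = 0.006472/(0.6642 · 0.00205) = 4.753 m/s.
Reynolds number Re = ρVD/μ = 0.6642 · 4.753 · 0.05109 / 1.24e-05 = 1.301e+04.
Re > 4000 → turbulent. Relative roughness ε/D = 6.4e-05/0.05109 = 0.00125. Swamee-Jain: f = 0.25/(log₁₀[0.00125/3.7 + 5.74/1.301e+04^0.9])² = 0.25/(log₁₀[0.000339 + 0.00114])² = 0.25/(-2.831)² = 0.0312.
Darcy-Weisbach: ΔP = f(L/D)(ρV²/2) = 0.0312·(7.622/0.05109)·(0.6642·4.753²/2) = 0.0312·149.2·7.503 = 34.92 Pa.
ΔP = 34.92 Pa = 3.492×10^-4 bar.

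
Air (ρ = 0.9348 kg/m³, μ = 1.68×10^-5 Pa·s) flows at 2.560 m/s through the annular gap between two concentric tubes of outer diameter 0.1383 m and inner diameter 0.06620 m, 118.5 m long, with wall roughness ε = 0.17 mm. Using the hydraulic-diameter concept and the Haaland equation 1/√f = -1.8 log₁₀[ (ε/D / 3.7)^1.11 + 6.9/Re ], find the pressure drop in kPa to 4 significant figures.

Hydraulic diameter D_h = 4A/P = D_o - D_i = 0.1383 - 0.0662 = 0.0721 m.
Re = ρVD_h/μ = 0.9348·2.56·0.0721/1.68e-05 = 1.027e+04.
ε/D_h = 0.00017/0.0721 = 0.00236; Haaland gives 1/√f = -1.8 log₁₀[0.000284+0.000672] = 5.436, so f = 0.03385.
ΔP = f(L/D_h)(ρV²/2) = 0.03385·118.5/0.0721·3.063 = 170.4 Pa.
ΔP = 0.1704 kPa.

ΔP ≈ 0.1704 kPa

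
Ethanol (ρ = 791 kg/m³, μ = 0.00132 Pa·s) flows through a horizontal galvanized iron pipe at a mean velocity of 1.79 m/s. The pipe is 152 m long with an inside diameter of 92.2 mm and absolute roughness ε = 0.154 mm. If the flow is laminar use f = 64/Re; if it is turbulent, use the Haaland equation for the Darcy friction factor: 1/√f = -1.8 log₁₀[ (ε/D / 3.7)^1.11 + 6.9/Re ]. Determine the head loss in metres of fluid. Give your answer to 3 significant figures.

Reynolds number Re = ρVD/μ = 791 · 1.79 · 0.0922 / 0.00132 = 9.89e+04.
Re > 4000 → turbulent. Relative roughness ε/D = 0.000154/0.0922 = 0.00167. Haaland: 1/√f = -1.8 log₁₀[(0.00167/3.7)^1.11 + 6.9/9.89e+04] = -1.8 log₁₀[0.000193 + 6.98e-05] = 6.443, so f = 0.02409.
Darcy-Weisbach: ΔP = f(L/D)(ρV²/2) = 0.02409·(152/0.0922)·(791·1.79²/2) = 0.02409·1649·1267 = 5.032e+04 Pa.
Head loss h_f = ΔP/(ρg) = 5.032e+04/(791·9.81) = 6.48 m.

h_f ≈ 6.48 m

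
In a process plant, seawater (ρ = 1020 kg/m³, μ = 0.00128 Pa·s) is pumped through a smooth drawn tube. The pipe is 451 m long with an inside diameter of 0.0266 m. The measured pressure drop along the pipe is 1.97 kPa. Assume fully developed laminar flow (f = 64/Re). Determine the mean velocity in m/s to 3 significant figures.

V ≈ 0.0755 m/s

For laminar flow, f = 64/Re with Re = ρVD/μ, so Darcy-Weisbach reduces to ΔP = 32μLV/D². Solving for V: V = ΔP·D²/(32μL) = 1970·(0.0266)²/(32·0.00128·451) = 0.07546 m/s.
Check: Re = ρVD/μ = 1020·0.07546·0.0266/0.00128 = 1599 < 2300, so the laminar assumption holds.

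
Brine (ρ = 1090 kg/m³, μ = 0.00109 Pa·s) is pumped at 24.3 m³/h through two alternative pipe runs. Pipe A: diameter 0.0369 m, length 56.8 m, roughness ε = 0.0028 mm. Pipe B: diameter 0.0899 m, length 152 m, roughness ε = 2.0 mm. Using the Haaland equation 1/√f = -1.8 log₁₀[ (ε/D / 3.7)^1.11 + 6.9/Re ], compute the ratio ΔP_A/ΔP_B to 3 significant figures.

Pipe A: V = Q/A = 0.00675/0.001069 = 6.312 m/s; Re = 2.329e+05; ε/D = 7.59e-05; Haaland → f = 0.01562; ΔP_A = f(L/D)(ρV²/2) = 5.221e+05 Pa.
Pipe B: V = Q/A = 0.00675/0.006348 = 1.063 m/s; Re = 9.56e+04; ε/D = 0.0222; Haaland → f = 0.05116; ΔP_B = f(L/D)(ρV²/2) = 5.331e+04 Pa.
ΔP_A/ΔP_B = 5.221e+05/5.331e+04 = 9.79.

ΔP_A/ΔP_B ≈ 9.79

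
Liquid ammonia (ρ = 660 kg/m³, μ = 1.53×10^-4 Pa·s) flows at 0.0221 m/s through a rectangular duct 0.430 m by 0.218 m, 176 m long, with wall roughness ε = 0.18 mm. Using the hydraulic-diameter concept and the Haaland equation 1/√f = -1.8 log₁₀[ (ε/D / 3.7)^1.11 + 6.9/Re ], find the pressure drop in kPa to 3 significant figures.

ΔP ≈ 0.00247 kPa

Hydraulic diameter D_h = 4A/P = 4·(0.43·0.218)/(2·(0.43+0.218)) = 0.375/1.296 = 0.2893 m.
Re = ρVD_h/μ = 660·0.0221·0.2893/0.000153 = 2.758e+04.
ε/D_h = 0.00018/0.2893 = 0.000622; Haaland gives 1/√f = -1.8 log₁₀[6.46e-05+0.00025] = 6.304, so f = 0.02517.
ΔP = f(L/D_h)(ρV²/2) = 0.02517·176/0.2893·0.1612 = 2.468 Pa.
ΔP = 0.00247 kPa.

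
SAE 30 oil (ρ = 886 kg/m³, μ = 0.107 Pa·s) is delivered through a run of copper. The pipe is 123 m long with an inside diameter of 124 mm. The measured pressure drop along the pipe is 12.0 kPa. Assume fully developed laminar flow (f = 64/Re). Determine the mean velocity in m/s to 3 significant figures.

V ≈ 0.438 m/s

For laminar flow, f = 64/Re with Re = ρVD/μ, so Darcy-Weisbach reduces to ΔP = 32μLV/D². Solving for V: V = ΔP·D²/(32μL) = 1.2e+04·(0.124)²/(32·0.107·123) = 0.4381 m/s.
Check: Re = ρVD/μ = 886·0.4381·0.124/0.107 = 449.8 < 2300, so the laminar assumption holds.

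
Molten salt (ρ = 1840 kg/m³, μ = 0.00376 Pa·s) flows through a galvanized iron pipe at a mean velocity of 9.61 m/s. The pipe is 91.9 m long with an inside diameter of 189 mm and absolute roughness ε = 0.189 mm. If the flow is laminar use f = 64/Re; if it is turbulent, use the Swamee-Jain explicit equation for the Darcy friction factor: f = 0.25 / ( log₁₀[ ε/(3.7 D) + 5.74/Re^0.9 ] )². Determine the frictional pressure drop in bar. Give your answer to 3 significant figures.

ΔP ≈ 8.29 bar

Reynolds number Re = ρVD/μ = 1840 · 9.61 · 0.189 / 0.00376 = 8.888e+05.
Re > 4000 → turbulent. Relative roughness ε/D = 0.000189/0.189 = 0.001. Swamee-Jain: f = 0.25/(log₁₀[0.001/3.7 + 5.74/8.888e+05^0.9])² = 0.25/(log₁₀[0.00027 + 2.54e-05])² = 0.25/(-3.529)² = 0.02007.
Darcy-Weisbach: ΔP = f(L/D)(ρV²/2) = 0.02007·(91.9/0.189)·(1840·9.61²/2) = 0.02007·486.2·8.496e+04 = 8.292e+05 Pa.
ΔP = 8.292e+05 Pa = 8.29 bar.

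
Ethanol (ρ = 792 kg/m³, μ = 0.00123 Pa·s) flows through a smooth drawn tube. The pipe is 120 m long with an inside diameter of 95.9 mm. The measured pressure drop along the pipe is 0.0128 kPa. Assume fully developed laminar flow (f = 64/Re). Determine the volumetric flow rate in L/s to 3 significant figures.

Q ≈ 0.180 L/s

For laminar flow, f = 64/Re with Re = ρVD/μ, so Darcy-Weisbach reduces to ΔP = 32μLV/D². Solving for V: V = ΔP·D²/(32μL) = 12.8·(0.0959)²/(32·0.00123·120) = 0.02492 m/s.
Check: Re = ρVD/μ = 792·0.02492·0.0959/0.00123 = 1539 < 2300, so the laminar assumption holds.
Q = V·A = 0.02492·(π/4·0.0959²) = 0.00018 m³/s = 0.180 L/s.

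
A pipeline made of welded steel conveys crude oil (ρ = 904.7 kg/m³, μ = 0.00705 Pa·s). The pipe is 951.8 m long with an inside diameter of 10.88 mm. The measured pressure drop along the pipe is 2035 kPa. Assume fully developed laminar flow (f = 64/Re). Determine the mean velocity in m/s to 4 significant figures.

For laminar flow, f = 64/Re with Re = ρVD/μ, so Darcy-Weisbach reduces to ΔP = 32μLV/D². Solving for V: V = ΔP·D²/(32μL) = 2.035e+06·(0.01088)²/(32·0.00705·951.8) = 1.122 m/s.
Check: Re = ρVD/μ = 904.7·1.122·0.01088/0.00705 = 1566 < 2300, so the laminar assumption holds.

V ≈ 1.122 m/s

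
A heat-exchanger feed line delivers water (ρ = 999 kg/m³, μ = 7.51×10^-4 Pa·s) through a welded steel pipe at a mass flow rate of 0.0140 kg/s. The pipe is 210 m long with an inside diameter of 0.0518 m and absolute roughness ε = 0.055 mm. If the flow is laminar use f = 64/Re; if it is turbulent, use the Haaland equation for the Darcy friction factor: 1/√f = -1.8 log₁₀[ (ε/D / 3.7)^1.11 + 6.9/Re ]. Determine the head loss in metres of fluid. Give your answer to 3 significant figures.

h_f ≈ 0.00128 m

A = πD²/4 = π(0.0518)²/4 = 0.002107 m²; mean velocity V = ṁ/(ρA) = 0.014/(999 · 0.002107) = 0.00665 m/s.
Reynolds number Re = ρVD/μ = 999 · 0.00665 · 0.0518 / 0.000751 = 458.2.
Re < 2300 → laminar flow, so f = 64/Re = 64/458.2 = 0.1397 (the turbulent correlation is not needed).
Darcy-Weisbach: ΔP = f(L/D)(ρV²/2) = 0.1397·(210/0.0518)·(999·0.00665²/2) = 0.1397·4054·0.02209 = 12.51 Pa.
Head loss h_f = ΔP/(ρg) = 12.51/(999·9.81) = 0.00128 m.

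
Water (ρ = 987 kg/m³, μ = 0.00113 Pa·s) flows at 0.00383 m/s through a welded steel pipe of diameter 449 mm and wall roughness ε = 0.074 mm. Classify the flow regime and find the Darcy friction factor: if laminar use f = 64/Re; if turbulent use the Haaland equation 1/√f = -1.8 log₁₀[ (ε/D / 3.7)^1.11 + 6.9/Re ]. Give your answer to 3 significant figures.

Re = ρVD/μ = 987·0.00383·0.449/0.00113 = 1502.
Re < 2300 → laminar, so f = 64/Re = 0.04261 (roughness is irrelevant in laminar flow).

f ≈ 0.0426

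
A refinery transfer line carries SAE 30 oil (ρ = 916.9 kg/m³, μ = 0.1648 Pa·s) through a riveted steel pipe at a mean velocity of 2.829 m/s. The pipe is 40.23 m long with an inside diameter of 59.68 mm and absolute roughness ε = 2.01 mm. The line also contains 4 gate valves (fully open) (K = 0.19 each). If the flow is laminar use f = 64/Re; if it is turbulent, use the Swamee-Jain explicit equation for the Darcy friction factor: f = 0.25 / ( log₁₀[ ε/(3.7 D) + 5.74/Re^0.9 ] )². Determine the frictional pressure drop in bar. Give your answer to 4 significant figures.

Reynolds number Re = ρVD/μ = 916.9 · 2.829 · 0.05968 / 0.165 = 939.3.
Re < 2300 → laminar flow, so f = 64/Re = 64/939.3 = 0.06813 (the turbulent correlation is not needed).
Total minor-loss coefficient ΣK = 4·0.19 = 0.76.
ΔP = [f·L/D + ΣK]·(ρV²/2) = [0.06813·40.23/0.05968 + 0.76]·(916.9·2.829²/2) = [45.93 + 0.76]·3669 = 1.713e+05 Pa.
ΔP = 1.713e+05 Pa = 1.713 bar.

ΔP ≈ 1.713 bar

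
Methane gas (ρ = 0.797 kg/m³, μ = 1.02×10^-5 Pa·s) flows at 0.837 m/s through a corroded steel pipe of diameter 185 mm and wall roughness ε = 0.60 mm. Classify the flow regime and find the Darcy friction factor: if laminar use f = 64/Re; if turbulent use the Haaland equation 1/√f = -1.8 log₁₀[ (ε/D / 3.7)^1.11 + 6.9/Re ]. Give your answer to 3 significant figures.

Re = ρVD/μ = 0.797·0.837·0.185/1.02e-05 = 1.21e+04.
Re > 4000 → turbulent. ε/D = 0.0006/0.185 = 0.00324; Haaland: 1/√f = -1.8 log₁₀[0.000404 + 0.00057] = 5.42, so f = 0.03404.

f ≈ 0.0340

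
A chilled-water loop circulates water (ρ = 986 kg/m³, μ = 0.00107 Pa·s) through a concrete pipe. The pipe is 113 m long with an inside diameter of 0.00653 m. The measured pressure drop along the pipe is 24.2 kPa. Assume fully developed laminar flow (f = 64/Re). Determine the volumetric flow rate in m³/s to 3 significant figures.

Q ≈ 8.93×10^-6 m³/s

For laminar flow, f = 64/Re with Re = ρVD/μ, so Darcy-Weisbach reduces to ΔP = 32μLV/D². Solving for V: V = ΔP·D²/(32μL) = 2.42e+04·(0.00653)²/(32·0.00107·113) = 0.2667 m/s.
Check: Re = ρVD/μ = 986·0.2667·0.00653/0.00107 = 1605 < 2300, so the laminar assumption holds.
Q = V·A = 0.2667·(π/4·0.00653²) = 8.932e-06 m³/s = 8.93×10^-6 m³/s.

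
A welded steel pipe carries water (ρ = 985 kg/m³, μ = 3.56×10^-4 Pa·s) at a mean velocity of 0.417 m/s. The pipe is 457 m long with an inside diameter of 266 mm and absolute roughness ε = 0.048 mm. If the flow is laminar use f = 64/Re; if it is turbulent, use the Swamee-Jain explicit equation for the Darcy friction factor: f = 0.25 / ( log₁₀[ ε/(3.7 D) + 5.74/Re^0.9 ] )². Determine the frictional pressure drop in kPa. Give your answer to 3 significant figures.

Reynolds number Re = ρVD/μ = 985 · 0.417 · 0.266 / 0.000356 = 3.069e+05.
Re > 4000 → turbulent. Relative roughness ε/D = 4.8e-05/0.266 = 0.00018. Swamee-Jain: f = 0.25/(log₁₀[0.00018/3.7 + 5.74/3.069e+05^0.9])² = 0.25/(log₁₀[4.88e-05 + 6.62e-05])² = 0.25/(-3.94)² = 0.01611.
Darcy-Weisbach: ΔP = f(L/D)(ρV²/2) = 0.01611·(457/0.266)·(985·0.417²/2) = 0.01611·1718·85.64 = 2370 Pa.
ΔP = 2370 Pa = 2.37 kPa.

ΔP ≈ 2.37 kPa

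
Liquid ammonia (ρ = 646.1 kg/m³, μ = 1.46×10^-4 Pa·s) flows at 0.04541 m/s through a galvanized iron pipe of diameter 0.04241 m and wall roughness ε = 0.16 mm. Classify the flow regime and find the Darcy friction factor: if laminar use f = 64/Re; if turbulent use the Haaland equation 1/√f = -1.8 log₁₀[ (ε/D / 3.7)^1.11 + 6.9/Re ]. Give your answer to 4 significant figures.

Re = ρVD/μ = 646.1·0.04541·0.04241/0.000146 = 8522.
Re > 4000 → turbulent. ε/D = 0.00016/0.04241 = 0.00377; Haaland: 1/√f = -1.8 log₁₀[0.000478 + 0.00081] = 5.202, so f = 0.03695.

f ≈ 0.03695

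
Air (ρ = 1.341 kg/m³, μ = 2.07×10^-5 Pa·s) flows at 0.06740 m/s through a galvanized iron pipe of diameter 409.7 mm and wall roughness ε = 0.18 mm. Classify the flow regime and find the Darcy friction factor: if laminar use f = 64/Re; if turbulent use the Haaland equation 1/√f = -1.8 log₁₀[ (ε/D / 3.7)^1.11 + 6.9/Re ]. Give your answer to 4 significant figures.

Re = ρVD/μ = 1.341·0.0674·0.4097/2.07e-05 = 1789.
Re < 2300 → laminar, so f = 64/Re = 0.03578 (roughness is irrelevant in laminar flow).

f ≈ 0.03578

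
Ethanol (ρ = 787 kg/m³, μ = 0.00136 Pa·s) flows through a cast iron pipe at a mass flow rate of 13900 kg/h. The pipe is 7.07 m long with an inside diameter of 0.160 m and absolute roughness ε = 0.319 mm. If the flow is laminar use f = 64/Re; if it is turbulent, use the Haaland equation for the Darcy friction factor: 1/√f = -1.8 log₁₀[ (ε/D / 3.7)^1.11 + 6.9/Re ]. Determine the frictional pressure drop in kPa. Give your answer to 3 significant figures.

ΔP ≈ 0.0299 kPa

ṁ = 13900 kg/h = 13900/3600 = 3.861 kg/s.
A = πD²/4 = π(0.16)²/4 = 0.02011 m²; mean velocity V = ṁ/(ρA) = 3.861/(787 · 0.02011) = 0.244 m/s.
Reynolds number Re = ρVD/μ = 787 · 0.244 · 0.16 / 0.00136 = 2.259e+04.
Re > 4000 → turbulent. Relative roughness ε/D = 0.000319/0.16 = 0.00199. Haaland: 1/√f = -1.8 log₁₀[(0.00199/3.7)^1.11 + 6.9/2.259e+04] = -1.8 log₁₀[0.000235 + 0.000305] = 5.88, so f = 0.02892.
Darcy-Weisbach: ΔP = f(L/D)(ρV²/2) = 0.02892·(7.07/0.16)·(787·0.244²/2) = 0.02892·44.19·23.43 = 29.94 Pa.
ΔP = 29.94 Pa = 0.0299 kPa.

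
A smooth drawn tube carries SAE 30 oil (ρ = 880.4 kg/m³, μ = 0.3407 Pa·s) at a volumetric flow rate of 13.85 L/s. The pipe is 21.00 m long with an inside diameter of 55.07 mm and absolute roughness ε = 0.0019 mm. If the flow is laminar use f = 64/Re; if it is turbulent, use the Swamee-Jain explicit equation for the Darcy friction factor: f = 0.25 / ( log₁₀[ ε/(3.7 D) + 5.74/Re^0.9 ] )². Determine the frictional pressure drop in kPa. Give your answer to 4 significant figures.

ΔP ≈ 439.0 kPa

Q = 13.85 L/s = 13.85/1000 = 0.01385 m³/s.
Cross-sectional area A = πD²/4 = π(0.05507)²/4 = 0.002382 m²; mean velocity V = Q/A = 0.01385/0.002382 = 5.815 m/s.
Reynolds number Re = ρVD/μ = 880.4 · 5.815 · 0.05507 / 0.341 = 827.5.
Re < 2300 → laminar flow, so f = 64/Re = 64/827.5 = 0.07734 (the turbulent correlation is not needed).
Darcy-Weisbach: ΔP = f(L/D)(ρV²/2) = 0.07734·(21/0.05507)·(880.4·5.815²/2) = 0.07734·381.3·1.488e+04 = 4.39e+05 Pa.
ΔP = 4.39e+05 Pa = 439.0 kPa.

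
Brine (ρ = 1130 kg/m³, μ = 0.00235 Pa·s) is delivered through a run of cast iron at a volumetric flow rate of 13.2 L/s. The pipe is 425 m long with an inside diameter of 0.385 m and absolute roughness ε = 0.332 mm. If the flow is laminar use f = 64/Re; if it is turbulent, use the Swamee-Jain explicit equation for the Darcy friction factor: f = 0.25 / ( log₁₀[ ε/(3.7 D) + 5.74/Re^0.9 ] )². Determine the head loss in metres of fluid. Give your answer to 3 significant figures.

Q = 13.2 L/s = 13.2/1000 = 0.0132 m³/s.
Cross-sectional area A = πD²/4 = π(0.385)²/4 = 0.1164 m²; mean velocity V = Q/A = 0.0132/0.1164 = 0.1134 m/s.
Reynolds number Re = ρVD/μ = 1130 · 0.1134 · 0.385 / 0.00235 = 2.099e+04.
Re > 4000 → turbulent. Relative roughness ε/D = 0.000332/0.385 = 0.000862. Swamee-Jain: f = 0.25/(log₁₀[0.000862/3.7 + 5.74/2.099e+04^0.9])² = 0.25/(log₁₀[0.000233 + 0.00074])² = 0.25/(-3.012)² = 0.02756.
Darcy-Weisbach: ΔP = f(L/D)(ρV²/2) = 0.02756·(425/0.385)·(1130·0.1134²/2) = 0.02756·1104·7.264 = 221 Pa.
Head loss h_f = ΔP/(ρg) = 221/(1130·9.81) = 0.0199 m.

h_f ≈ 0.0199 m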